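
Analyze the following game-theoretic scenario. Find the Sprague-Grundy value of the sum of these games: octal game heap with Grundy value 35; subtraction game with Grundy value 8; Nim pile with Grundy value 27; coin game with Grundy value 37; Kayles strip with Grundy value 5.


By the Sprague-Grundy theorem, the Grundy value of a sum of games is the XOR of individual Grundy values.
octal game heap: Grundy value = 35. Running XOR: 0 XOR 35 = 35
subtraction game: Grundy value = 8. Running XOR: 35 XOR 8 = 43
Nim pile: Grundy value = 27. Running XOR: 43 XOR 27 = 48
coin game: Grundy value = 37. Running XOR: 48 XOR 37 = 21
Kayles strip: Grundy value = 5. Running XOR: 21 XOR 5 = 16
The combined Grundy value is 16.

16


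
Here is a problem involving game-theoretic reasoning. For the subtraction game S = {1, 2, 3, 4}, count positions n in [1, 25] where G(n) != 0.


Subtraction set S = {1, 2, 3, 4}, so G(n) = n mod 5.
G(n) = 0 when n is a multiple of 5.
Multiples of 5 in [1, 25]: 5
N-positions (nonzero Grundy) = 25 - 5 = 20

20


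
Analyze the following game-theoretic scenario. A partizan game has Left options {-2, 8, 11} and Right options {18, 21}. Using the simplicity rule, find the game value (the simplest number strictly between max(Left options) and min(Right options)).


Left options: {-2, 8, 11}, max = 11
Right options: {18, 21}, min = 18
All options are numbers and max(Left) < min(Right), so by the simplicity theorem the value is the simplest (earliest-born) number strictly between 11 and 18.
Integers 12 through 17 all lie strictly between 11 and 18.
Among integers, the simplest (lowest birthday = smallest |n|; 0 is born on day 0, +-n on day n) is 12.
No non-integer in the interval can be simpler: if x is a non-integer in the interval, then floor(x) or ceil(x) also lies in the interval (the interval contains an integer), and both are proper prefixes of x's sign expansion, i.e. born earlier. So the game value is 12.
Game value = 12

12


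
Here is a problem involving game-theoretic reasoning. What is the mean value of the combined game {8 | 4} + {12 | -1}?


G1 = {8 | 4}, G2 = {12 | -1}
Each is a switch {a | b} with numbers a > b; its mean value is (a + b)/2, and mean value is additive over game sums: m(G1 + G2) = m(G1) + m(G2).
Mean of G1 = (8 + (4))/2 = 12/2 = 6
Mean of G2 = (12 + (-1))/2 = 11/2 = 11/2
Mean of G1 + G2 = 6 + 11/2 = 23/2

23/2


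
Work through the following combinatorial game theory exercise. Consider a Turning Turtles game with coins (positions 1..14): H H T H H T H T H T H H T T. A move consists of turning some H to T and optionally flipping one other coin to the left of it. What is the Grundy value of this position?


Coins: H H T H H T H T H T H H T T
Key fact: a single head at position k behaves exactly like a Nim heap of size k (turning it to T and optionally flipping a coin at j < k corresponds to moving the heap from k to j, or to 0), and heads combine as a disjunctive sum (two heads at the same place would cancel, matching j XOR j = 0). So the Nim-value is the XOR of the 1-indexed positions of the heads.
Face-up positions (1-indexed): [1, 2, 4, 5, 7, 9, 11, 12]
XOR 0 with 1: 0 XOR 1 = 1
XOR 1 with 2: 1 XOR 2 = 3
XOR 3 with 4: 3 XOR 4 = 7
XOR 7 with 5: 7 XOR 5 = 2
XOR 2 with 7: 2 XOR 7 = 5
XOR 5 with 9: 5 XOR 9 = 12
XOR 12 with 11: 12 XOR 11 = 7
XOR 7 with 12: 7 XOR 12 = 11
Nim-value = 11

11


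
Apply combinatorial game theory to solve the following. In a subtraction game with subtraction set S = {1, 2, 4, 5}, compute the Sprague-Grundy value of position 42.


The subtraction set is S = {1, 2, 4, 5}.
G(k) = mex{ G(k - s) : s in S, s <= k }. We compute iteratively: G(0) = 0.
G(1) = mex({0}) = 1
G(2) = mex({0, 1}) = 2
G(3) = mex({1, 2}) = 0
G(4) = mex({0, 2}) = 1
G(5) = mex({0, 1}) = 2
G(6) = mex({1, 2}) = 0
G(7) = mex({0, 2}) = 1
Observe that G(3)..G(7) = 0, 1, 2, 0, 1 repeats G(0)..G(4) = 0, 1, 2, 0, 1.
For k >= max(S) = 5, G(k) is determined by the previous 5 values G(k-5)..G(k-1); a window of 5 consecutive values has recurred shifted by 3, so by induction G(k + 3) = G(k) for all k >= 0: the sequence is periodic from the start with period 3.
One period: G(0..2) = 0, 1, 2.
42 mod 3 = 0, so G(42) = G(0) = 0.

0


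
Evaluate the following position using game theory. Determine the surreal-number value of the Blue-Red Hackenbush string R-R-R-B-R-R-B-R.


Edges (from ground): R-R-R-B-R-R-B-R
By Berlekamp's sign-expansion rule, a Blue-Red Hackenbush stalk has the value of the surreal number whose sign sequence is the edge sequence with B -> + and R -> -.
Sign sequence: ---+--+-
Trace the sign expansion in the surreal number tree, starting from 0:
Edge 1: R (sign -) -> bounds (-inf, 0), value = -1
Edge 2: R (sign -) -> bounds (-inf, -1), value = -2
Edge 3: R (sign -) -> bounds (-inf, -2), value = -3
Edge 4: B (sign +) -> bounds (-3, -2), value = -5/2
Edge 5: R (sign -) -> bounds (-3, -5/2), value = -11/4
Edge 6: R (sign -) -> bounds (-3, -11/4), value = -23/8
Edge 7: B (sign +) -> bounds (-23/8, -11/4), value = -45/16
Edge 8: R (sign -) -> bounds (-23/8, -45/16), value = -91/32
Game value = -91/32

-91/32


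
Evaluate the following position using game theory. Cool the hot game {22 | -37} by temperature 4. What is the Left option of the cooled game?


Original game: {22 | -37} (a switch {a | b} with a > b).
Cooling by t (for t below the temperature (a - b)/2 = 59/2) taxes each move by t: {a | b} cooled by t is {a - t | b + t}.
Cooling amount: t = 4
Cooled Left option: 22 - 4 = 18
Cooled Right option: -37 + 4 = -33
Cooled game: {18 | -33}
Left option = 18

18


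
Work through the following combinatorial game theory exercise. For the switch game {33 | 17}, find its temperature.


The game is {33 | 17}, a switch {a | b} with numbers a > b.
Cooling {a | b} by t gives {a - t | b + t}, which stops being hot when a - t = b + t, i.e. at t = (a - b)/2. So the temperature of a switch is (a - b)/2.
Temperature = (Left option - Right option) / 2
= (33 - (17)) / 2
= 16 / 2
= 8

8


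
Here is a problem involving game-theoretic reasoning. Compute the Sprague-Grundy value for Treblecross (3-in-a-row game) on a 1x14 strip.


Treblecross: place X on empty cells; 3-in-a-row wins.
Playing within two cells of an existing X lets the opponent win at once, so sensible play treats the cells i-2..i+2 around each X as dead. The player left with no safe cell loses, so this is a normal-play take-away game on strips of safe cells.
Placing X at cell i (0-indexed) of a strip of k safe cells leaves independent strips of sizes max(0, i-2) and max(0, k-i-3). Hence G(k) = mex{ G(max(0,i-2)) XOR G(max(0,k-i-3)) : 0 <= i < k }, with G(0) = 0.
G(1): splits (0,0):0^0=0 -> mex({0}) = 1
G(2): splits (0,0):0^0=0 -> mex({0}) = 1
G(3): splits (0,0):0^0=0 -> mex({0}) = 1
G(4): splits (0,1):0^1=1 (0,0):0^0=0 -> mex({0, 1}) = 2
G(5): splits (0,2):0^1=1 (0,1):0^1=1 (0,0):0^0=0 -> mex({0, 1}) = 2
G(6) = mex({1}) = 0
G(7) = mex({0, 1, 2}) = 3
G(8) = mex({0, 1, 2}) = 3
G(9) = mex({0, 2}) = 1
G(10) = mex({0, 2, 3}) = 1
G(11) = mex({0, 3}) = 1
G(12) = mex({1, 3}) = 0
G(13) = mex({0, 1, 2, 3}) = 4
G(14) = mex({0, 1, 2}) = 3
Therefore G(14) = 3.

3


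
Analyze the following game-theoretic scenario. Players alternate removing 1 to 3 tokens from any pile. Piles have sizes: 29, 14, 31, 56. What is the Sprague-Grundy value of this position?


Subtraction set: {1, 2, 3}
For this subtraction set, G(n) = n mod 4 (period = max + 1 = 4).
Pile 1 (size 29): G(29) = 29 mod 4 = 1
Pile 2 (size 14): G(14) = 14 mod 4 = 2
Pile 3 (size 31): G(31) = 31 mod 4 = 3
Pile 4 (size 56): G(56) = 56 mod 4 = 0
Total Grundy value = XOR of all: 1 XOR 2 XOR 3 XOR 0 = 0

0


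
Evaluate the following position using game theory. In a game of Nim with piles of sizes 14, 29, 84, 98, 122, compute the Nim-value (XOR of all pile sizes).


We need the XOR (exclusive or) of all pile sizes.
After XOR-ing pile 1 (size 14): 0 XOR 14 = 14
After XOR-ing pile 2 (size 29): 14 XOR 29 = 19
After XOR-ing pile 3 (size 84): 19 XOR 84 = 71
After XOR-ing pile 4 (size 98): 71 XOR 98 = 37
After XOR-ing pile 5 (size 122): 37 XOR 122 = 95
The Nim-value of this position is 95.

95


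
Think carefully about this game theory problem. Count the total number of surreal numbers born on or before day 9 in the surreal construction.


Day 0: {|} = 0 is born. Count = 1.
Day n: the number of surreal numbers born by day n is 2^(n+1) - 1.
By day 0: 2^1 - 1 = 1
By day 1: 2^2 - 1 = 3
By day 2: 2^3 - 1 = 7
By day 3: 2^4 - 1 = 15
By day 4: 2^5 - 1 = 31
By day 5: 2^6 - 1 = 63
By day 6: 2^7 - 1 = 127
By day 7: 2^8 - 1 = 255
By day 8: 2^9 - 1 = 511
By day 9: 2^10 - 1 = 1023
By day 9: 1023 surreal numbers.

1023


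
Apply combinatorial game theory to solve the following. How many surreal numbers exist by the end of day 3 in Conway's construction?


Day 0: {|} = 0 is born. Count = 1.
Day n: the number of surreal numbers born by day n is 2^(n+1) - 1.
By day 0: 2^1 - 1 = 1
By day 1: 2^2 - 1 = 3
By day 2: 2^3 - 1 = 7
By day 3: 2^4 - 1 = 15
By day 3: 15 surreal numbers.

15


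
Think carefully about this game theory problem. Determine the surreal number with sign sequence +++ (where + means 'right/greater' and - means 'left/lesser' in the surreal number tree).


Sign expansion: +++
Rule: track bounds (lo, hi), initially (-inf, +inf). On '+', the current value becomes lo and we move to the simplest number in (value, hi): value + 1 if hi = +inf, otherwise the midpoint (value + hi)/2. On '-', the current value becomes hi and we move to value - 1 if lo = -inf, otherwise the midpoint (lo + value)/2.
Start at 0.
Step 1: sign = +, move right. Bounds: (0, +inf). Value = 1
Step 2: sign = +, move right. Bounds: (1, +inf). Value = 2
Step 3: sign = +, move right. Bounds: (2, +inf). Value = 3
The surreal number with sign expansion +++ is 3.

3


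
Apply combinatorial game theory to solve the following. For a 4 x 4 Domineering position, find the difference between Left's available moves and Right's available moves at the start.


Board is 4 x 4 (rows x cols).
Left (vertical) placements: (rows-1) * cols = 3 * 4 = 12
Right (horizontal) placements: rows * (cols-1) = 4 * 3 = 12
Advantage = Left - Right = 12 - 12 = 0

0


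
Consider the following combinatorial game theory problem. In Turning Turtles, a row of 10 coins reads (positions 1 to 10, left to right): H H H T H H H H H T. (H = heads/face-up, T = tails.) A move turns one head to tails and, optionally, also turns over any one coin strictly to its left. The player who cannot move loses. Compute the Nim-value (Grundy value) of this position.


Coins: H H H T H H H H H T
Key fact: a single head at position k behaves exactly like a Nim heap of size k (turning it to T and optionally flipping a coin at j < k corresponds to moving the heap from k to j, or to 0), and heads combine as a disjunctive sum (two heads at the same place would cancel, matching j XOR j = 0). So the Nim-value is the XOR of the 1-indexed positions of the heads.
Face-up positions (1-indexed): [1, 2, 3, 5, 6, 7, 8, 9]
XOR 0 with 1: 0 XOR 1 = 1
XOR 1 with 2: 1 XOR 2 = 3
XOR 3 with 3: 3 XOR 3 = 0
XOR 0 with 5: 0 XOR 5 = 5
XOR 5 with 6: 5 XOR 6 = 3
XOR 3 with 7: 3 XOR 7 = 4
XOR 4 with 8: 4 XOR 8 = 12
XOR 12 with 9: 12 XOR 9 = 5
Nim-value = 5

5


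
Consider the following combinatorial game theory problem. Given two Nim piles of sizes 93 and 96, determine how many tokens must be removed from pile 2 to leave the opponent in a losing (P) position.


Piles: 93 and 96
Current XOR: 93 XOR 96 = 61 (non-zero, so this is an N-position).
To make the XOR zero, we need to find a move that balances the piles.
For pile 2 (size 96): target = 96 XOR 61 = 93
We reduce pile 2 from 96 to 93.
Tokens removed: 96 - 93 = 3
Verification: 93 XOR 93 = 0

3


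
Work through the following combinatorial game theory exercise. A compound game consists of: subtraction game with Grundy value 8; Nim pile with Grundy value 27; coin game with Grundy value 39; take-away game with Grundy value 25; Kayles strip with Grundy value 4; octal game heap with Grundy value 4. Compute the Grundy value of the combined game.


By the Sprague-Grundy theorem, the Grundy value of a sum of games is the XOR of individual Grundy values.
subtraction game: Grundy value = 8. Running XOR: 0 XOR 8 = 8
Nim pile: Grundy value = 27. Running XOR: 8 XOR 27 = 19
coin game: Grundy value = 39. Running XOR: 19 XOR 39 = 52
take-away game: Grundy value = 25. Running XOR: 52 XOR 25 = 45
Kayles strip: Grundy value = 4. Running XOR: 45 XOR 4 = 41
octal game heap: Grundy value = 4. Running XOR: 41 XOR 4 = 45
The combined Grundy value is 45.

45


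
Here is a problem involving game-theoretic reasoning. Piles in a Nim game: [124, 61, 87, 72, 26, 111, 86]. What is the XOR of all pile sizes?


We need the XOR (exclusive or) of all pile sizes.
After XOR-ing pile 1 (size 124): 0 XOR 124 = 124
After XOR-ing pile 2 (size 61): 124 XOR 61 = 65
After XOR-ing pile 3 (size 87): 65 XOR 87 = 22
After XOR-ing pile 4 (size 72): 22 XOR 72 = 94
After XOR-ing pile 5 (size 26): 94 XOR 26 = 68
After XOR-ing pile 6 (size 111): 68 XOR 111 = 43
After XOR-ing pile 7 (size 86): 43 XOR 86 = 125
The Nim-value of this position is 125.

125


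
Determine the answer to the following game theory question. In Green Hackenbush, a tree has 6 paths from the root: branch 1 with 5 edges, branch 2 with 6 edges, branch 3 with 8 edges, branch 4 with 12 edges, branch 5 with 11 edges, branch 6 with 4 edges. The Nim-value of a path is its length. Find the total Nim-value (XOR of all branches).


The tree has 6 branches from the ground vertex.
In Green Hackenbush, the Nim-value of a simple path of length k is k.
Branch 1: length 5, Nim-value = 5
Branch 2: length 6, Nim-value = 6
Branch 3: length 8, Nim-value = 8
Branch 4: length 12, Nim-value = 12
Branch 5: length 11, Nim-value = 11
Branch 6: length 4, Nim-value = 4
Total Nim-value = XOR of all branch values:
0 XOR 5 = 5
5 XOR 6 = 3
3 XOR 8 = 11
11 XOR 12 = 7
7 XOR 11 = 12
12 XOR 4 = 8
Nim-value of the tree = 8

8


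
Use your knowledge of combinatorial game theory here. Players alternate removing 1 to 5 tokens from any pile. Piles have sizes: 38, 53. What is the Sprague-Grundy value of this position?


Subtraction set: {1, 2, 3, 4, 5}
For this subtraction set, G(n) = n mod 6 (period = max + 1 = 6).
Pile 1 (size 38): G(38) = 38 mod 6 = 2
Pile 2 (size 53): G(53) = 53 mod 6 = 5
Total Grundy value = XOR of all: 2 XOR 5 = 7

7


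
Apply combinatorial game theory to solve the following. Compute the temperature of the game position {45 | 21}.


The game is {45 | 21}, a switch {a | b} with numbers a > b.
Cooling {a | b} by t gives {a - t | b + t}, which stops being hot when a - t = b + t, i.e. at t = (a - b)/2. So the temperature of a switch is (a - b)/2.
Temperature = (Left option - Right option) / 2
= (45 - (21)) / 2
= 24 / 2
= 12

12


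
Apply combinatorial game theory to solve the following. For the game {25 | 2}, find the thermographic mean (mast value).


Game = {25 | 2}, a switch {a | b} with numbers a > b.
Its thermograph has left wall a - t and right wall b + t, which meet at t = (a - b)/2, where both equal (a + b)/2. So the mast (mean value) is at (a + b)/2.
Mean = (25 + (2))/2 = 27/2 = 27/2

27/2


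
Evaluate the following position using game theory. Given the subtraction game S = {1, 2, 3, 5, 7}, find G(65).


The subtraction set is S = {1, 2, 3, 5, 7}.
G(k) = mex{ G(k - s) : s in S, s <= k }. We compute iteratively: G(0) = 0.
G(1) = mex({0}) = 1
G(2) = mex({0, 1}) = 2
G(3) = mex({0, 1, 2}) = 3
G(4) = mex({1, 2, 3}) = 0
G(5) = mex({0, 2, 3}) = 1
G(6) = mex({0, 1, 3}) = 2
G(7) = mex({0, 1, 2}) = 3
G(8) = mex({1, 2, 3}) = 0
G(9) = mex({0, 2, 3}) = 1
G(10) = mex({0, 1, 3}) = 2
Observe that G(4)..G(10) = 0, 1, 2, 3, 0, 1, 2 repeats G(0)..G(6) = 0, 1, 2, 3, 0, 1, 2.
For k >= max(S) = 7, G(k) is determined by the previous 7 values G(k-7)..G(k-1); a window of 7 consecutive values has recurred shifted by 4, so by induction G(k + 4) = G(k) for all k >= 0: the sequence is periodic from the start with period 4.
One period: G(0..3) = 0, 1, 2, 3.
65 mod 4 = 1, so G(65) = G(1) = 1.

1


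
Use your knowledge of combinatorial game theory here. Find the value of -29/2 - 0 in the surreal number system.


x = -29/2, y = 0
Converting to common denominator: 2
x = -29/2, y = 0/2
x - y = -29/2 - 0 = -29/2

-29/2


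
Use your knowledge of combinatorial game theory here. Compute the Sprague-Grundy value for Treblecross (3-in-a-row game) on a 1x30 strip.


Treblecross: place X on empty cells; 3-in-a-row wins.
Playing within two cells of an existing X lets the opponent win at once, so sensible play treats the cells i-2..i+2 around each X as dead. The player left with no safe cell loses, so this is a normal-play take-away game on strips of safe cells.
Placing X at cell i (0-indexed) of a strip of k safe cells leaves independent strips of sizes max(0, i-2) and max(0, k-i-3). Hence G(k) = mex{ G(max(0,i-2)) XOR G(max(0,k-i-3)) : 0 <= i < k }, with G(0) = 0.
G(1): splits (0,0):0^0=0 -> mex({0}) = 1
G(2): splits (0,0):0^0=0 -> mex({0}) = 1
G(3): splits (0,0):0^0=0 -> mex({0}) = 1
G(4): splits (0,1):0^1=1 (0,0):0^0=0 -> mex({0, 1}) = 2
G(5): splits (0,2):0^1=1 (0,1):0^1=1 (0,0):0^0=0 -> mex({0, 1}) = 2
G(6) = mex({1}) = 0
G(7) = mex({0, 1, 2}) = 3
G(8) = mex({0, 1, 2}) = 3
G(9) = mex({0, 2}) = 1
G(10) = mex({0, 2, 3}) = 1
G(11) = mex({0, 3}) = 1
G(12) = mex({1, 3}) = 0
G(13) = mex({0, 1, 2, 3}) = 4
G(14) = mex({0, 1, 2}) = 3
G(15) = mex({0, 1, 2}) = 3
G(16) = mex({0, 1, 2, 4}) = 3
G(17) = mex({0, 1, 3, 4}) = 2
G(18) = mex({0, 1, 3, 4}) = 2
G(19) = mex({0, 1, 3, 5}) = 2
G(20) = mex({0, 1, 2, 3, 5}) = 4
G(21) = mex({0, 1, 2, 3, 5}) = 4
G(22) = mex({1, 2, 6}) = 0
G(23) = mex({0, 1, 2, 3, 4, 6}) = 5
G(24) = mex({0, 1, 2, 3, 4}) = 5
G(25) = mex({0, 1, 3, 4, 7}) = 2
G(26) = mex({0, 1, 3, 4, 5, 7}) = 2
G(27) = mex({0, 1, 3, 5}) = 2
G(28) = mex({0, 1, 2, 5}) = 3
G(29) = mex({0, 1, 2, 4, 5, 6}) = 3
G(30) = mex({1, 2, 4, 6}) = 0
Therefore G(30) = 0.

0


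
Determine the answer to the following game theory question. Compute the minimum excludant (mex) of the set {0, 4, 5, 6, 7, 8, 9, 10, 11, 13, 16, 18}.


Set = {0, 4, 5, 6, 7, 8, 9, 10, 11, 13, 16, 18}
0 is in the set.
1 is NOT in the set. This is the mex.
mex = 1

1


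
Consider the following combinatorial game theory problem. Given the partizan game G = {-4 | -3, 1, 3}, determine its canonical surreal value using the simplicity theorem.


Left options: {-4}, max = -4
Right options: {-3, 1, 3}, min = -3
All options are numbers and max(Left) < min(Right), so by the simplicity theorem the value is the simplest (earliest-born) number strictly between -4 and -3.
No integer lies strictly between -4 and -3, so the value is the dyadic rational m/2^k in the interval with the smallest k (then m odd); search k = 1, 2, ...:
Denominator 2: -7/2 lies strictly between -4 and -3 -- found.
The simplest number in the interval is -7/2.
Game value = -7/2

-7/2


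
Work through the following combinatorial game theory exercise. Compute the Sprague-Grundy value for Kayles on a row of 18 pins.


Kayles: a move removes 1 or 2 adjacent pins from a contiguous row.
Removing pins from a row of k leaves two independent rows (a, b) with a + b = k - 1 (one pin) or a + b = k - 2 (two pins); an end removal gives a = 0.
By Sprague-Grundy, G(k) = mex{ G(a) XOR G(b) } over all these splits. G(0) = 0.
G(1): splits (0,0):0^0=0 -> mex({0}) = 1
G(2): splits (0,1):0^1=1 (0,0):0^0=0 -> mex({0, 1}) = 2
G(3): splits (0,2):0^2=2 (1,1):1^1=0 (0,1):0^1=1 -> mex({0, 1, 2}) = 3
G(4): splits (0,3):0^3=3 (1,2):1^2=3 (0,2):0^2=2 (1,1):1^1=0 -> mex({0, 2, 3}) = 1
G(5): splits (0,4):0^1=1 (1,3):1^3=2 (2,2):2^2=0 (0,3):0^3=3 (1,2):1^2=3 -> mex({0, 1, 2, 3}) = 4
G(6) = mex({0, 1, 2, 4}) = 3
G(7) = mex({0, 1, 3, 4, 5}) = 2
G(8) = mex({0, 2, 3, 5, 6}) = 1
G(9) = mex({0, 1, 2, 3, 6, 7}) = 4
G(10) = mex({0, 1, 3, 4, 5, 7}) = 2
G(11) = mex({0, 1, 2, 3, 4, 5}) = 6
G(12) = mex({0, 1, 2, 3, 5, 6, 7}) = 4
G(13) = mex({0, 2, 3, 4, 6, 7}) = 1
G(14) = mex({0, 1, 4, 5, 6, 7}) = 2
G(15) = mex({0, 1, 2, 3, 4, 5, 6}) = 7
G(16) = mex({0, 2, 3, 5, 6, 7}) = 1
G(17) = mex({0, 1, 2, 3, 5, 6, 7}) = 4
G(18) = mex({0, 1, 2, 4, 5, 6}) = 3
Therefore G(18) = 3.

3


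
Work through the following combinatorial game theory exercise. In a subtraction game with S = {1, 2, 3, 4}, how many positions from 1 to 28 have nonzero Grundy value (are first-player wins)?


Subtraction set S = {1, 2, 3, 4}, so G(n) = n mod 5.
G(n) = 0 when n is a multiple of 5.
Multiples of 5 in [1, 28]: 5
N-positions (nonzero Grundy) = 28 - 5 = 23

23


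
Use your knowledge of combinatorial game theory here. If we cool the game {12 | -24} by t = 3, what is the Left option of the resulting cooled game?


Original game: {12 | -24} (a switch {a | b} with a > b).
Cooling by t (for t below the temperature (a - b)/2 = 18) taxes each move by t: {a | b} cooled by t is {a - t | b + t}.
Cooling amount: t = 3
Cooled Left option: 12 - 3 = 9
Cooled Right option: -24 + 3 = -21
Cooled game: {9 | -21}
Left option = 9

9


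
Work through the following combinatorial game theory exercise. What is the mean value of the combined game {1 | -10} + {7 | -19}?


G1 = {1 | -10}, G2 = {7 | -19}
Each is a switch {a | b} with numbers a > b; its mean value is (a + b)/2, and mean value is additive over game sums: m(G1 + G2) = m(G1) + m(G2).
Mean of G1 = (1 + (-10))/2 = -9/2 = -9/2
Mean of G2 = (7 + (-19))/2 = -12/2 = -6
Mean of G1 + G2 = -9/2 + -6 = -21/2

-21/2


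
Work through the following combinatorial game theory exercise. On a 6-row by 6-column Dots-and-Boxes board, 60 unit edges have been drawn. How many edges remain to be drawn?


Grid: 6 x 6 boxes, i.e. 7 rows and 7 columns of dots.
Horizontal edges: (rows + 1) * cols = 7 * 6 = 42
Vertical edges: rows * (cols + 1) = 6 * 7 = 42
Total edges: 42 + 42 = 84
Edges drawn: 60
Remaining: 84 - 60 = 24

24


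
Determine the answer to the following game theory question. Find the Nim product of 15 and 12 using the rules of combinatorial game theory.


Nim multiplication is bilinear over XOR: (u XOR v) * w = (u*w) XOR (v*w).
So we split each operand into its bit components and XOR the pairwise Nim products.
15 = 1 + 2 + 4 + 8 (as XOR of powers of 2).
12 = 4 + 8 (as XOR of powers of 2).
Using the standard Nim-product table on single bits:
  2*2 = 3,   2*4 = 8,   2*8 = 12,
  4*4 = 6,   4*8 = 11,  8*8 = 13,
and  1*x = x (identity), k*l = l*k (commutative).
Pairwise Nim products:
  1 * 4 = 4
  1 * 8 = 8
  2 * 4 = 8
  2 * 8 = 12
  4 * 4 = 6
  4 * 8 = 11
  8 * 4 = 11
  8 * 8 = 13
XOR them: 4 XOR 8 XOR 8 XOR 12 XOR 6 XOR 11 XOR 11 XOR 13 = 3.
Result: 15 * 12 = 3 (in Nim).

3


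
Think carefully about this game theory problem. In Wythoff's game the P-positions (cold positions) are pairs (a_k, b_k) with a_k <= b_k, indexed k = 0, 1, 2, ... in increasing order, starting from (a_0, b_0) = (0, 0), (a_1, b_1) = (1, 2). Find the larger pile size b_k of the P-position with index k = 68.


By Wythoff's theorem, a_k = floor(k * phi) and b_k = floor(k * phi^2) = a_k + k, where phi = (1 + sqrt(5))/2 is the golden ratio.
phi = (1 + sqrt(5))/2 = 1.618034
phi^2 = phi + 1 = 2.618034
k = 68
k * phi^2 = 68 * 2.618034 = 178.026311
b_68 = floor(k * phi^2) = 178 (check: a_68 + k = 110 + 68 = 178)

178


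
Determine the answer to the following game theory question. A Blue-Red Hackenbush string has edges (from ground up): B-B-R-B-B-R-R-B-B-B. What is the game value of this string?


Edges (from ground): B-B-R-B-B-R-R-B-B-B
By Berlekamp's sign-expansion rule, a Blue-Red Hackenbush stalk has the value of the surreal number whose sign sequence is the edge sequence with B -> + and R -> -.
Sign sequence: ++-++--+++
Trace the sign expansion in the surreal number tree, starting from 0:
Edge 1: B (sign +) -> bounds (0, +inf), value = 1
Edge 2: B (sign +) -> bounds (1, +inf), value = 2
Edge 3: R (sign -) -> bounds (1, 2), value = 3/2
Edge 4: B (sign +) -> bounds (3/2, 2), value = 7/4
Edge 5: B (sign +) -> bounds (7/4, 2), value = 15/8
Edge 6: R (sign -) -> bounds (7/4, 15/8), value = 29/16
Edge 7: R (sign -) -> bounds (7/4, 29/16), value = 57/32
Edge 8: B (sign +) -> bounds (57/32, 29/16), value = 115/64
Edge 9: B (sign +) -> bounds (115/64, 29/16), value = 231/128
Edge 10: B (sign +) -> bounds (231/128, 29/16), value = 463/256
Game value = 463/256

463/256


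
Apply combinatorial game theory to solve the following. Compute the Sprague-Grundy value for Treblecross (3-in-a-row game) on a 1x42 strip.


Treblecross: place X on empty cells; 3-in-a-row wins.
Playing within two cells of an existing X lets the opponent win at once, so sensible play treats the cells i-2..i+2 around each X as dead. The player left with no safe cell loses, so this is a normal-play take-away game on strips of safe cells.
Placing X at cell i (0-indexed) of a strip of k safe cells leaves independent strips of sizes max(0, i-2) and max(0, k-i-3). Hence G(k) = mex{ G(max(0,i-2)) XOR G(max(0,k-i-3)) : 0 <= i < k }, with G(0) = 0.
G(1): splits (0,0):0^0=0 -> mex({0}) = 1
G(2): splits (0,0):0^0=0 -> mex({0}) = 1
G(3): splits (0,0):0^0=0 -> mex({0}) = 1
G(4): splits (0,1):0^1=1 (0,0):0^0=0 -> mex({0, 1}) = 2
G(5): splits (0,2):0^1=1 (0,1):0^1=1 (0,0):0^0=0 -> mex({0, 1}) = 2
G(6) = mex({1}) = 0
G(7) = mex({0, 1, 2}) = 3
G(8) = mex({0, 1, 2}) = 3
G(9) = mex({0, 2}) = 1
G(10) = mex({0, 2, 3}) = 1
G(11) = mex({0, 3}) = 1
G(12) = mex({1, 3}) = 0
G(13) = mex({0, 1, 2, 3}) = 4
G(14) = mex({0, 1, 2}) = 3
G(15) = mex({0, 1, 2}) = 3
G(16) = mex({0, 1, 2, 4}) = 3
G(17) = mex({0, 1, 3, 4}) = 2
G(18) = mex({0, 1, 3, 4}) = 2
G(19) = mex({0, 1, 3, 5}) = 2
G(20) = mex({0, 1, 2, 3, 5}) = 4
G(21) = mex({0, 1, 2, 3, 5}) = 4
G(22) = mex({1, 2, 6}) = 0
G(23) = mex({0, 1, 2, 3, 4, 6}) = 5
G(24) = mex({0, 1, 2, 3, 4}) = 5
G(25) = mex({0, 1, 3, 4, 7}) = 2
G(26) = mex({0, 1, 3, 4, 5, 7}) = 2
G(27) = mex({0, 1, 3, 5}) = 2
G(28) = mex({0, 1, 2, 5}) = 3
G(29) = mex({0, 1, 2, 4, 5, 6}) = 3
G(30) = mex({1, 2, 4, 6}) = 0
G(31) = mex({0, 1, 2, 3, 4, 6}) = 5
G(32) = mex({1, 2, 3, 4, 7}) = 0
G(33) = mex({0, 3, 7}) = 1
G(34) = mex({0, 2, 3, 5, 7}) = 1
G(35) = mex({0, 2, 3, 5, 6}) = 1
G(36) = mex({0, 1, 2, 5, 6}) = 3
G(37) = mex({0, 1, 2, 4, 5, 6}) = 3
G(38) = mex({0, 1, 2, 4}) = 3
G(39) = mex({0, 1, 2, 3, 4, 7}) = 5
G(40) = mex({0, 1, 2, 3, 4, 5, 7}) = 6
G(41) = mex({0, 1, 2, 3, 5, 7}) = 4
G(42) = mex({0, 1, 2, 3, 5, 6, 7}) = 4
Therefore G(42) = 4.

4


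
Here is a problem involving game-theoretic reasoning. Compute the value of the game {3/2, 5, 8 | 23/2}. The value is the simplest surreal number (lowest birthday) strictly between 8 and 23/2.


Left options: {3/2, 5, 8}, max = 8
Right options: {23/2}, min = 23/2
All options are numbers and max(Left) < min(Right), so by the simplicity theorem the value is the simplest (earliest-born) number strictly between 8 and 23/2.
Integers 9 through 11 all lie strictly between 8 and 23/2.
Among integers, the simplest (lowest birthday = smallest |n|; 0 is born on day 0, +-n on day n) is 9.
No non-integer in the interval can be simpler: if x is a non-integer in the interval, then floor(x) or ceil(x) also lies in the interval (the interval contains an integer), and both are proper prefixes of x's sign expansion, i.e. born earlier. So the game value is 9.
Game value = 9

9


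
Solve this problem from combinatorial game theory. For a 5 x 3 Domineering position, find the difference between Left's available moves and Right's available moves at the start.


Board is 5 x 3 (rows x cols).
Left (vertical) placements: (rows-1) * cols = 4 * 3 = 12
Right (horizontal) placements: rows * (cols-1) = 5 * 2 = 10
Advantage = Left - Right = 12 - 10 = 2

2


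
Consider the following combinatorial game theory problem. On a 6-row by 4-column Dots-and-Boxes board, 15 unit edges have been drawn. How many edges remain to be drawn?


Grid: 6 x 4 boxes, i.e. 7 rows and 5 columns of dots.
Horizontal edges: (rows + 1) * cols = 7 * 4 = 28
Vertical edges: rows * (cols + 1) = 6 * 5 = 30
Total edges: 28 + 30 = 58
Edges drawn: 15
Remaining: 58 - 15 = 43

43


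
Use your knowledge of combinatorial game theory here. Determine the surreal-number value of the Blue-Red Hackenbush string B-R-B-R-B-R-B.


Edges (from ground): B-R-B-R-B-R-B
By Berlekamp's sign-expansion rule, a Blue-Red Hackenbush stalk has the value of the surreal number whose sign sequence is the edge sequence with B -> + and R -> -.
Sign sequence: +-+-+-+
Trace the sign expansion in the surreal number tree, starting from 0:
Edge 1: B (sign +) -> bounds (0, +inf), value = 1
Edge 2: R (sign -) -> bounds (0, 1), value = 1/2
Edge 3: B (sign +) -> bounds (1/2, 1), value = 3/4
Edge 4: R (sign -) -> bounds (1/2, 3/4), value = 5/8
Edge 5: B (sign +) -> bounds (5/8, 3/4), value = 11/16
Edge 6: R (sign -) -> bounds (5/8, 11/16), value = 21/32
Edge 7: B (sign +) -> bounds (21/32, 11/16), value = 43/64
Game value = 43/64

43/64


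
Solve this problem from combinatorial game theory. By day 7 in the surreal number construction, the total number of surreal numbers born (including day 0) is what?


Day 0: {|} = 0 is born. Count = 1.
Day n: the number of surreal numbers born by day n is 2^(n+1) - 1.
By day 0: 2^1 - 1 = 1
By day 1: 2^2 - 1 = 3
By day 2: 2^3 - 1 = 7
By day 3: 2^4 - 1 = 15
By day 4: 2^5 - 1 = 31
By day 5: 2^6 - 1 = 63
By day 6: 2^7 - 1 = 127
By day 7: 2^8 - 1 = 255
By day 7: 255 surreal numbers.

255


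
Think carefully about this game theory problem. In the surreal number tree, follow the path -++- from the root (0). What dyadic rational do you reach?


Sign expansion: -++-
Rule: track bounds (lo, hi), initially (-inf, +inf). On '+', the current value becomes lo and we move to the simplest number in (value, hi): value + 1 if hi = +inf, otherwise the midpoint (value + hi)/2. On '-', the current value becomes hi and we move to value - 1 if lo = -inf, otherwise the midpoint (lo + value)/2.
Start at 0.
Step 1: sign = -, move left. Bounds: (-inf, 0). Value = -1
Step 2: sign = +, move right. Bounds: (-1, 0). Value = -1/2
Step 3: sign = +, move right. Bounds: (-1/2, 0). Value = -1/4
Step 4: sign = -, move left. Bounds: (-1/2, -1/4). Value = -3/8
The surreal number with sign expansion -++- is -3/8.

-3/8


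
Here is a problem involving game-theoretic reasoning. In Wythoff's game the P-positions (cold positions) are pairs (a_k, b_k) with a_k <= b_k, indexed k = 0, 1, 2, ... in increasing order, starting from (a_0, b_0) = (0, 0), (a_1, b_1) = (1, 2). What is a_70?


By Wythoff's theorem, a_k = floor(k * phi) and b_k = floor(k * phi^2) = a_k + k, where phi = (1 + sqrt(5))/2 is the golden ratio.
phi = (1 + sqrt(5))/2 = 1.618034
k = 70
k * phi = 70 * 1.618034 = 113.262379
a_70 = floor(k * phi) = 113

113


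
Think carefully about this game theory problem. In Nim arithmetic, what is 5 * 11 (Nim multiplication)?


Nim multiplication is bilinear over XOR: (u XOR v) * w = (u*w) XOR (v*w).
So we split each operand into its bit components and XOR the pairwise Nim products.
5 = 1 + 4 (as XOR of powers of 2).
11 = 1 + 2 + 8 (as XOR of powers of 2).
Using the standard Nim-product table on single bits:
  2*2 = 3,   2*4 = 8,   2*8 = 12,
  4*4 = 6,   4*8 = 11,  8*8 = 13,
and  1*x = x (identity), k*l = l*k (commutative).
Pairwise Nim products:
  1 * 1 = 1
  1 * 2 = 2
  1 * 8 = 8
  4 * 1 = 4
  4 * 2 = 8
  4 * 8 = 11
XOR them: 1 XOR 2 XOR 8 XOR 4 XOR 8 XOR 11 = 12.
Result: 5 * 11 = 12 (in Nim).

12


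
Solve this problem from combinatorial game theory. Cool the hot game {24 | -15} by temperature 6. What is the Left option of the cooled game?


Original game: {24 | -15} (a switch {a | b} with a > b).
Cooling by t (for t below the temperature (a - b)/2 = 39/2) taxes each move by t: {a | b} cooled by t is {a - t | b + t}.
Cooling amount: t = 6
Cooled Left option: 24 - 6 = 18
Cooled Right option: -15 + 6 = -9
Cooled game: {18 | -9}
Left option = 18

18


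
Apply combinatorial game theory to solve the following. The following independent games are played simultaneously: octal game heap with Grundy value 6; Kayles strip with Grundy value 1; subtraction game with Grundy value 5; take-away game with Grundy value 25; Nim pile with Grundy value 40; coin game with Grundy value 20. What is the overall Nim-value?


By the Sprague-Grundy theorem, the Grundy value of a sum of games is the XOR of individual Grundy values.
octal game heap: Grundy value = 6. Running XOR: 0 XOR 6 = 6
Kayles strip: Grundy value = 1. Running XOR: 6 XOR 1 = 7
subtraction game: Grundy value = 5. Running XOR: 7 XOR 5 = 2
take-away game: Grundy value = 25. Running XOR: 2 XOR 25 = 27
Nim pile: Grundy value = 40. Running XOR: 27 XOR 40 = 51
coin game: Grundy value = 20. Running XOR: 51 XOR 20 = 39
The combined Grundy value is 39.

39


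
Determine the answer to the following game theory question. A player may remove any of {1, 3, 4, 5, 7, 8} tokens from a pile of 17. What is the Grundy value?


The subtraction set is S = {1, 3, 4, 5, 7, 8}.
G(k) = mex{ G(k - s) : s in S, s <= k }. We compute iteratively: G(0) = 0.
G(1) = mex({0}) = 1
G(2) = mex({1}) = 0
G(3) = mex({0}) = 1
G(4) = mex({0, 1}) = 2
G(5) = mex({0, 1, 2}) = 3
G(6) = mex({0, 1, 3}) = 2
G(7) = mex({0, 1, 2}) = 3
G(8) = mex({0, 1, 2, 3}) = 4
G(9) = mex({0, 1, 2, 3, 4}) = 5
G(10) = mex({0, 1, 2, 3, 5}) = 4
G(11) = mex({1, 2, 3, 4}) = 0
G(12) = mex({0, 2, 3, 4, 5}) = 1
G(13) = mex({1, 2, 3, 4, 5}) = 0
G(14) = mex({0, 2, 3, 4, 5}) = 1
G(15) = mex({0, 1, 3, 4}) = 2
G(16) = mex({0, 1, 2, 4, 5}) = 3
G(17) = mex({0, 1, 3, 4, 5}) = 2
Therefore G(17) = 2.

2


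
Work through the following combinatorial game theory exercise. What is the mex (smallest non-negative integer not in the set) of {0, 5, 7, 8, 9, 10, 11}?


Set = {0, 5, 7, 8, 9, 10, 11}
0 is in the set.
1 is NOT in the set. This is the mex.
mex = 1

1


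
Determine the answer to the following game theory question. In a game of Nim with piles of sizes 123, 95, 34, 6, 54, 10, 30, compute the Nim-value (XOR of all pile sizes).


We need the XOR (exclusive or) of all pile sizes.
After XOR-ing pile 1 (size 123): 0 XOR 123 = 123
After XOR-ing pile 2 (size 95): 123 XOR 95 = 36
After XOR-ing pile 3 (size 34): 36 XOR 34 = 6
After XOR-ing pile 4 (size 6): 6 XOR 6 = 0
After XOR-ing pile 5 (size 54): 0 XOR 54 = 54
After XOR-ing pile 6 (size 10): 54 XOR 10 = 60
After XOR-ing pile 7 (size 30): 60 XOR 30 = 34
The Nim-value of this position is 34.

34


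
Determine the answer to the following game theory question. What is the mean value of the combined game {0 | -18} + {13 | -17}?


G1 = {0 | -18}, G2 = {13 | -17}
Each is a switch {a | b} with numbers a > b; its mean value is (a + b)/2, and mean value is additive over game sums: m(G1 + G2) = m(G1) + m(G2).
Mean of G1 = (0 + (-18))/2 = -18/2 = -9
Mean of G2 = (13 + (-17))/2 = -4/2 = -2
Mean of G1 + G2 = -9 + -2 = -11

-11


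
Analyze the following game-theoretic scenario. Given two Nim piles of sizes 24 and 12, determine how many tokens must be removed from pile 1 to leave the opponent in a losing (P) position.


Piles: 24 and 12
Current XOR: 24 XOR 12 = 20 (non-zero, so this is an N-position).
To make the XOR zero, we need to find a move that balances the piles.
For pile 1 (size 24): target = 24 XOR 20 = 12
We reduce pile 1 from 24 to 12.
Tokens removed: 24 - 12 = 12
Verification: 12 XOR 12 = 0

12


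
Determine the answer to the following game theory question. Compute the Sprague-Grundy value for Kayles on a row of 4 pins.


Kayles: a move removes 1 or 2 adjacent pins from a contiguous row.
Removing pins from a row of k leaves two independent rows (a, b) with a + b = k - 1 (one pin) or a + b = k - 2 (two pins); an end removal gives a = 0.
By Sprague-Grundy, G(k) = mex{ G(a) XOR G(b) } over all these splits. G(0) = 0.
G(1): splits (0,0):0^0=0 -> mex({0}) = 1
G(2): splits (0,1):0^1=1 (0,0):0^0=0 -> mex({0, 1}) = 2
G(3): splits (0,2):0^2=2 (1,1):1^1=0 (0,1):0^1=1 -> mex({0, 1, 2}) = 3
G(4): splits (0,3):0^3=3 (1,2):1^2=3 (0,2):0^2=2 (1,1):1^1=0 -> mex({0, 2, 3}) = 1
Therefore G(4) = 1.

1


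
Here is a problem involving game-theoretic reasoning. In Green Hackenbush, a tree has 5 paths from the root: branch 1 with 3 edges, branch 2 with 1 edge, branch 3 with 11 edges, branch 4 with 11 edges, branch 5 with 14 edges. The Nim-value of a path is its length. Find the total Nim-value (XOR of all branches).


The tree has 5 branches from the ground vertex.
In Green Hackenbush, the Nim-value of a simple path of length k is k.
Branch 1: length 3, Nim-value = 3
Branch 2: length 1, Nim-value = 1
Branch 3: length 11, Nim-value = 11
Branch 4: length 11, Nim-value = 11
Branch 5: length 14, Nim-value = 14
Total Nim-value = XOR of all branch values:
0 XOR 3 = 3
3 XOR 1 = 2
2 XOR 11 = 9
9 XOR 11 = 2
2 XOR 14 = 12
Nim-value of the tree = 12

12


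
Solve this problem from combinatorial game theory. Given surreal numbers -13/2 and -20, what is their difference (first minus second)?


x = -13/2, y = -20
Converting to common denominator: 2
x = -13/2, y = -40/2
x - y = -13/2 - -20 = 27/2

27/2


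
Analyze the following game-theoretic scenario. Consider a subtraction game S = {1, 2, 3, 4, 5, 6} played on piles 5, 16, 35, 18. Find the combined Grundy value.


Subtraction set: {1, 2, 3, 4, 5, 6}
For this subtraction set, G(n) = n mod 7 (period = max + 1 = 7).
Pile 1 (size 5): G(5) = 5 mod 7 = 5
Pile 2 (size 16): G(16) = 16 mod 7 = 2
Pile 3 (size 35): G(35) = 35 mod 7 = 0
Pile 4 (size 18): G(18) = 18 mod 7 = 4
Total Grundy value = XOR of all: 5 XOR 2 XOR 0 XOR 4 = 3

3


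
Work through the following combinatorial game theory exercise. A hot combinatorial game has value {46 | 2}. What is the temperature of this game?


The game is {46 | 2}, a switch {a | b} with numbers a > b.
Cooling {a | b} by t gives {a - t | b + t}, which stops being hot when a - t = b + t, i.e. at t = (a - b)/2. So the temperature of a switch is (a - b)/2.
Temperature = (Left option - Right option) / 2
= (46 - (2)) / 2
= 44 / 2
= 22

22


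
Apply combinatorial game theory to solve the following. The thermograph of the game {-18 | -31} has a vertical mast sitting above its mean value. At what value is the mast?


Game = {-18 | -31}, a switch {a | b} with numbers a > b.
Its thermograph has left wall a - t and right wall b + t, which meet at t = (a - b)/2, where both equal (a + b)/2. So the mast (mean value) is at (a + b)/2.
Mean = (-18 + (-31))/2 = -49/2 = -49/2

-49/2


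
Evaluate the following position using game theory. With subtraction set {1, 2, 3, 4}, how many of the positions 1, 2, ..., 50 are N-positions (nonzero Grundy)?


Subtraction set S = {1, 2, 3, 4}, so G(n) = n mod 5.
G(n) = 0 when n is a multiple of 5.
Multiples of 5 in [1, 50]: 10
N-positions (nonzero Grundy) = 50 - 10 = 40

40


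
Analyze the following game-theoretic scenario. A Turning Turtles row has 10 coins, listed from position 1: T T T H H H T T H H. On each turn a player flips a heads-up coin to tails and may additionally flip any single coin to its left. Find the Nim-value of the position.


Coins: T T T H H H T T H H
Key fact: a single head at position k behaves exactly like a Nim heap of size k (turning it to T and optionally flipping a coin at j < k corresponds to moving the heap from k to j, or to 0), and heads combine as a disjunctive sum (two heads at the same place would cancel, matching j XOR j = 0). So the Nim-value is the XOR of the 1-indexed positions of the heads.
Face-up positions (1-indexed): [4, 5, 6, 9, 10]
XOR 0 with 4: 0 XOR 4 = 4
XOR 4 with 5: 4 XOR 5 = 1
XOR 1 with 6: 1 XOR 6 = 7
XOR 7 with 9: 7 XOR 9 = 14
XOR 14 with 10: 14 XOR 10 = 4
Nim-value = 4

4


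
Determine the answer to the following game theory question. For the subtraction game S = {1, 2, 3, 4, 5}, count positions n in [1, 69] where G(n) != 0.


Subtraction set S = {1, 2, 3, 4, 5}, so G(n) = n mod 6.
G(n) = 0 when n is a multiple of 6.
Multiples of 6 in [1, 69]: 11
N-positions (nonzero Grundy) = 69 - 11 = 58

58


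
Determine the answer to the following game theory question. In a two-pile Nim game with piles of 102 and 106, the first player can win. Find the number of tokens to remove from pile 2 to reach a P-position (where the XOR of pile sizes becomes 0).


Piles: 102 and 106
Current XOR: 102 XOR 106 = 12 (non-zero, so this is an N-position).
To make the XOR zero, we need to find a move that balances the piles.
For pile 2 (size 106): target = 106 XOR 12 = 102
We reduce pile 2 from 106 to 102.
Tokens removed: 106 - 102 = 4
Verification: 102 XOR 102 = 0

4
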